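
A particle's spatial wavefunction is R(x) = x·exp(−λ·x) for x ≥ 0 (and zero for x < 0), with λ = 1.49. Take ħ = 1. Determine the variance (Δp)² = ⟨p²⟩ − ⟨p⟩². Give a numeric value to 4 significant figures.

2.220

Compute ⟨p⟩ and ⟨p²⟩ separately; (Δp)² = ⟨p²⟩ − ⟨p⟩².
Differentiate x·exp(−λ·x) with the product rule; every integrand then reduces to terms xʲ·e^(−2λx) on [0, ∞), with ∫₀^∞ xʲ·e^(−2λx) dx = j!/(2λ)^(j+1).
Normalization: ∫|R|² dx = 0.075576.
⟨p⟩ = 0.0000 and ⟨p²⟩ = 2.2201.
(Δp)² = 2.2201 − (0.0000)² = 2.2201.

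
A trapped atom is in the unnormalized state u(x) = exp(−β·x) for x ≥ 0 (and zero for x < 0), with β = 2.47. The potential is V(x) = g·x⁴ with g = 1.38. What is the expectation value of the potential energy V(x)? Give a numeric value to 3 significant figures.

⟨V⟩ = ∫ V(x)·|u|² dx / ∫|u|² dx.
Every integrand reduces to terms xʲ·e^(−2βx) on [0, ∞); use ∫₀^∞ xʲ·e^(−2βx) dx = j!/(2β)^(j+1).
State is unnormalized: ∫|u|² dx = 0.20243, and ∫u*·V(x)·u dx = 0.011258, so ⟨V⟩ = 0.011258 / 0.20243.
⟨V⟩ = 0.055614.

0.0556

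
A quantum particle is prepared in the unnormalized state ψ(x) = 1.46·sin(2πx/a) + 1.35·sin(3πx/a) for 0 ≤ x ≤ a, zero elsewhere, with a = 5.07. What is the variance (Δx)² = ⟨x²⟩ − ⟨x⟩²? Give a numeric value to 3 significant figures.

Compute ⟨x⟩ and ⟨x²⟩ separately, then (Δx)² = ⟨x²⟩ − ⟨x⟩².
On 0 ≤ x ≤ a (j ≠ l): ∫sin²(jπx/a) dx = a/2, ∫sin(jπx/a)·sin(lπx/a) dx = 0; diagonal moments ∫x·sin²(jπx/a) dx = a²/4, ∫x²·sin²(jπx/a) dx = a³·(1/6 − 1/(4j²π²)); cross terms ∫x·sin(jπx/a)·sin(lπx/a) dx = 0 for j + l even and −4jla²/(π²(j² − l²)²) for j + l odd, ∫x²·sin(jπx/a)·sin(lπx/a) dx = (−1)^(j+l)·4jla³/(π²(j² − l²)²); higher powers the same way via product-to-sum and parts.
Normalization: ∫|ψ|² dx = 10.024.
⟨x⟩ = 1.5517 and ⟨x²⟩ = 3.3409.
(Δx)² = 3.3409 − (1.5517)² = 0.93304.

0.933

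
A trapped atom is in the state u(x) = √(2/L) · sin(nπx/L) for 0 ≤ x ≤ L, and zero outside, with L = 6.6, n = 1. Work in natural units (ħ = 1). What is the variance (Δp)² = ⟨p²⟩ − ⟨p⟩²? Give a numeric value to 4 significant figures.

Compute ⟨p⟩ and ⟨p²⟩ separately; (Δp)² = ⟨p²⟩ − ⟨p⟩².
d/dx sin(nπx/L) = (nπ/L)·cos(nπx/L) and d²/dx² sin(nπx/L) = −(nπ/L)²·sin(nπx/L); on 0 ≤ x ≤ L, ∫sin²(nπx/L) dx = L/2 and ∫sin(nπx/L)·cos(nπx/L) dx = 0.
⟨p⟩ = 0.0000 and ⟨p²⟩ = 0.22657.
(Δp)² = 0.22657 − (0.0000)² = 0.22657.

0.2266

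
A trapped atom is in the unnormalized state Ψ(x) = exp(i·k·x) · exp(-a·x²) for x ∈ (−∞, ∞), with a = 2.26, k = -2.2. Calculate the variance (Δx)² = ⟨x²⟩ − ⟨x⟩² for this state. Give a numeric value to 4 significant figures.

Compute ⟨x⟩ and ⟨x²⟩ separately, then (Δx)² = ⟨x²⟩ − ⟨x⟩².
Gaussian moments: ∫x^(2j)·e^(−2ax²) dx = (2j−1)!!/(4a)^j · √(π/(2a)), odd powers integrate to 0; here √(π/(2a)) = 0.83369.
Normalization: ∫|Ψ|² dx = 0.83369.
⟨x⟩ = 0.0000 and ⟨x²⟩ = 0.11062.
(Δx)² = 0.11062 − (0.0000)² = 0.11062.

0.1106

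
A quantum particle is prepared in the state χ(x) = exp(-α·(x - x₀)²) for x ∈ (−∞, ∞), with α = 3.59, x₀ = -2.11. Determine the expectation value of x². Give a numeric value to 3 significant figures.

4.52

⟨x²⟩ = ∫ x²·|χ|² dx / ∫|χ|² dx (integrals over the domain).
Gaussian moments (u = x − x₀): ∫u^(2j)·e^(−2αu²) du = (2j−1)!!/(4α)^j · √(π/(2α)), odd powers integrate to 0; here √(π/(2α)) = 0.66147.
State is unnormalized: ∫|χ|² dx = 0.66147, and ∫χ*·x²·χ dx = 2.9910, so ⟨x²⟩ = 2.9910 / 0.66147.
⟨x²⟩ = 4.5217.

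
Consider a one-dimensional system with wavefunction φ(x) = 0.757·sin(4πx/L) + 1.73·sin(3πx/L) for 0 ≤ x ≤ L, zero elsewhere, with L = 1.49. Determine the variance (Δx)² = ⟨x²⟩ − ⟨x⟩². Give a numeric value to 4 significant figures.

0.1262

Compute ⟨x⟩ and ⟨x²⟩ separately, then (Δx)² = ⟨x²⟩ − ⟨x⟩².
On 0 ≤ x ≤ L (j ≠ l): ∫sin²(jπx/L) dx = L/2, ∫sin(jπx/L)·sin(lπx/L) dx = 0; diagonal moments ∫x·sin²(jπx/L) dx = L²/4, ∫x²·sin²(jπx/L) dx = L³·(1/6 − 1/(4j²π²)); cross terms ∫x·sin(jπx/L)·sin(lπx/L) dx = 0 for j + l even and −4jlL²/(π²(j² − l²)²) for j + l odd, ∫x²·sin(jπx/L)·sin(lπx/L) dx = (−1)^(j+l)·4jlL³/(π²(j² − l²)²); higher powers the same way via product-to-sum and parts.
Normalization: ∫|φ|² dx = 2.6566.
⟨x⟩ = 0.52775 and ⟨x²⟩ = 0.40471.
(Δx)² = 0.40471 − (0.52775)² = 0.12619.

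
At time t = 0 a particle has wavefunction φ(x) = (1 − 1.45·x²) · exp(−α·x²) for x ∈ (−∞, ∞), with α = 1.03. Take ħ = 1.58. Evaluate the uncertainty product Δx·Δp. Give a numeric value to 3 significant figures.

1.64

Δx = √(⟨x²⟩−⟨x⟩²), Δp = √(⟨p²⟩−⟨p⟩²).
Expand each integrand as polynomial × e^(−2αx²) and use ∫x^(2j)·e^(−2αx²) dx = (2j−1)!!/(4α)^j · √(π/(2α)), odd powers → 0; here √(π/(2α)) = 1.2349. Differentiate with the product rule, d/dx e^(−αx²) = −2αx·e^(−αx²).
Normalization: ∫|φ|² dx = 0.82457.
⟨x⟩ = 0.0000, ⟨x²⟩ = 0.27129 ⇒ Δx = 0.52085.
⟨p⟩ = 0.0000, ⟨p²⟩ = 9.9005 ⇒ Δp = 3.1465.
Δx·Δp = 1.6389.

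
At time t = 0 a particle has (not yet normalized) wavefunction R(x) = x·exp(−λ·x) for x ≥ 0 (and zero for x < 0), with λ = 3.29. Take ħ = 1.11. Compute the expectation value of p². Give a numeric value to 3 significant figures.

13.3

p² R = −ħ² d²R/dx²; ⟨p²⟩ = −ħ² ∫ R*·R'' dx / ∫|R|² dx.
Differentiate x·exp(−λ·x) with the product rule; every integrand then reduces to terms xʲ·e^(−2λx) on [0, ∞), with ∫₀^∞ xʲ·e^(−2λx) dx = j!/(2λ)^(j+1).
State is unnormalized: ∫|R|² dx = 0.0070202, and ∫R*·(−ħ² R'') dx = 0.093625, so ⟨p²⟩ = 0.093625 / 0.0070202.
⟨p²⟩ = 13.336.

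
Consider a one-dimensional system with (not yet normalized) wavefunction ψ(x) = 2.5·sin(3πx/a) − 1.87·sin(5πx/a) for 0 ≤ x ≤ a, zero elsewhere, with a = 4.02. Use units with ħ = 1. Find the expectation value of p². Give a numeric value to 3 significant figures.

9.00

p² ψ = −ħ² d²ψ/dx²; ⟨p²⟩ = −ħ² ∫ ψ*·ψ'' dx / ∫|ψ|² dx.
d²/dx² sin(jπx/a) = −(jπ/a)²·sin(jπx/a); on 0 ≤ x ≤ a, ∫sin²(jπx/a) dx = a/2 and ∫sin(jπx/a)·sin(lπx/a) dx = 0 for j ≠ l, so only diagonal terms survive in ∫|ψ|² and ∫ψ·ψ″; ∫ψ·ψ′ dx = [ψ²/2] between the walls = 0.
State is unnormalized: ∫|ψ|² dx = 19.591, and ∫ψ*·(−ħ² ψ'') dx = 176.37, so ⟨p²⟩ = 176.37 / 19.591.
⟨p²⟩ = 9.0023.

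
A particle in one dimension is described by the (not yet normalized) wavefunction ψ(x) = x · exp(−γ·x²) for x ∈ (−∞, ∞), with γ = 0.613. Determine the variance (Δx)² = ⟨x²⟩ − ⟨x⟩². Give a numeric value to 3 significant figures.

Compute ⟨x⟩ and ⟨x²⟩ separately, then (Δx)² = ⟨x²⟩ − ⟨x⟩².
Expand each integrand as polynomial × e^(−2γx²) and use ∫x^(2j)·e^(−2γx²) dx = (2j−1)!!/(4γ)^j · √(π/(2γ)), odd powers → 0; here √(π/(2γ)) = 1.6008.
Normalization: ∫|ψ|² dx = 0.65284.
⟨x⟩ = 0.0000 and ⟨x²⟩ = 1.2235.
(Δx)² = 1.2235 − (0.0000)² = 1.2235.

1.22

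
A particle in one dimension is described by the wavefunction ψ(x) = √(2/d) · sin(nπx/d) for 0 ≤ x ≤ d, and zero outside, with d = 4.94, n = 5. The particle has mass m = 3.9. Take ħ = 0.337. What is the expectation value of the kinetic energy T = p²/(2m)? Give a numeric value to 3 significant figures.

0.147

T = −(ħ²/2m) d²/dx², so ⟨T⟩ = −(ħ²/2m) ∫ ψ*·ψ'' dx; with m = 3.9.
d/dx sin(nπx/d) = (nπ/d)·cos(nπx/d) and d²/dx² sin(nπx/d) = −(nπ/d)²·sin(nπx/d); on 0 ≤ x ≤ d, ∫sin²(nπx/d) dx = d/2 and ∫sin(nπx/d)·cos(nπx/d) dx = 0.
⟨T⟩ = 0.14721.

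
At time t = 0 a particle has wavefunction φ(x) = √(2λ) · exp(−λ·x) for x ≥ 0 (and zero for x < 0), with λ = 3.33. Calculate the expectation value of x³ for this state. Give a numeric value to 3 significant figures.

⟨x³⟩ = ∫ x³·|φ|² dx (integrals over the domain).
Every integrand reduces to terms xʲ·e^(−2λx) on [0, ∞); use ∫₀^∞ xʲ·e^(−2λx) dx = j!/(2λ)^(j+1).
⟨x³⟩ = 0.020311.

0.0203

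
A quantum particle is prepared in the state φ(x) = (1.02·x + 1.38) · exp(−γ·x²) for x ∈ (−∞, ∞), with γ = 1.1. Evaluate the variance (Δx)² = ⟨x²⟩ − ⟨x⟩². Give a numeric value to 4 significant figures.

0.1882

Compute ⟨x⟩ and ⟨x²⟩ separately, then (Δx)² = ⟨x²⟩ − ⟨x⟩².
Expand each integrand as polynomial × e^(−2γx²) and use ∫x^(2j)·e^(−2γx²) dx = (2j−1)!!/(4γ)^j · √(π/(2γ)), odd powers → 0; here √(π/(2γ)) = 1.1950.
Normalization: ∫|φ|² dx = 2.5583.
⟨x⟩ = 0.29886 and ⟨x²⟩ = 0.27748.
(Δx)² = 0.27748 − (0.29886)² = 0.18816.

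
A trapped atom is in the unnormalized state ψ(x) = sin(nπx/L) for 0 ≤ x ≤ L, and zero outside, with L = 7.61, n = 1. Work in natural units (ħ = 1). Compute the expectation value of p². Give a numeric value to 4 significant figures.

0.1704

p² ψ = −ħ² d²ψ/dx²; ⟨p²⟩ = −ħ² ∫ ψ*·ψ'' dx / ∫|ψ|² dx.
d/dx sin(nπx/L) = (nπ/L)·cos(nπx/L) and d²/dx² sin(nπx/L) = −(nπ/L)²·sin(nπx/L); on 0 ≤ x ≤ L, ∫sin²(nπx/L) dx = L/2 and ∫sin(nπx/L)·cos(nπx/L) dx = 0.
State is unnormalized: ∫|ψ|² dx = 3.8050, and ∫ψ*·(−ħ² ψ'') dx = 0.64846, so ⟨p²⟩ = 0.64846 / 3.8050.
⟨p²⟩ = 0.17042.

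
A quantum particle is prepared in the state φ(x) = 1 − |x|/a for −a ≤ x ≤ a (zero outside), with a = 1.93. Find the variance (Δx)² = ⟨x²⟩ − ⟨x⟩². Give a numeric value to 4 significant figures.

0.3725

Compute ⟨x⟩ and ⟨x²⟩ separately, then (Δx)² = ⟨x²⟩ − ⟨x⟩².
φ is even, so ∫ over [−a, a] = 2∫₀ᵃ with φ = 1 − x/a there: ∫₀ᵃ (1 − x/a)² dx = a/3, ∫₀ᵃ x²(1 − x/a)² dx = a³/30, ∫₀ᵃ x⁴(1 − x/a)² dx = a⁵/105.
Normalization: ∫|φ|² dx = 1.2867.
⟨x⟩ = 0.0000 and ⟨x²⟩ = 0.37249.
(Δx)² = 0.37249 − (0.0000)² = 0.37249.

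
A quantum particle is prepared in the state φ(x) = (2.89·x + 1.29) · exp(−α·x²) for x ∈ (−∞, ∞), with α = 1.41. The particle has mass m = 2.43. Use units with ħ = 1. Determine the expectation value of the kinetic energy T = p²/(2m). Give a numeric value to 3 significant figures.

0.563

T = −(ħ²/2m) d²/dx², so ⟨T⟩ = −(ħ²/2m) ∫ φ*·φ'' dx / ∫|φ|² dx; with m = 2.43.
Expand each integrand as polynomial × e^(−2αx²) and use ∫x^(2j)·e^(−2αx²) dx = (2j−1)!!/(4α)^j · √(π/(2α)), odd powers → 0; here √(π/(2α)) = 1.0555. Differentiate with the product rule, d/dx e^(−αx²) = −2αx·e^(−αx²).
State is unnormalized: ∫|φ|² dx = 3.3195, and ∫φ*·(−ħ²/2m · φ'') dx = 1.8700, so ⟨T⟩ = 1.8700 / 3.3195.
⟨T⟩ = 0.56334.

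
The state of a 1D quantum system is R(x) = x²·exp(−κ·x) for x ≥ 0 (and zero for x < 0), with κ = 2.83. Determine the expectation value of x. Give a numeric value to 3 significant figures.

⟨x⟩ = ∫ x·|R|² dx / ∫|R|² dx (integrals over the domain).
Every integrand reduces to terms xʲ·e^(−2κx) on [0, ∞); use ∫₀^∞ xʲ·e^(−2κx) dx = j!/(2κ)^(j+1).
State is unnormalized: ∫|R|² dx = 0.0041317, and ∫R*·x·R dx = 0.0036499, so ⟨x⟩ = 0.0036499 / 0.0041317.
⟨x⟩ = 0.88339.

0.883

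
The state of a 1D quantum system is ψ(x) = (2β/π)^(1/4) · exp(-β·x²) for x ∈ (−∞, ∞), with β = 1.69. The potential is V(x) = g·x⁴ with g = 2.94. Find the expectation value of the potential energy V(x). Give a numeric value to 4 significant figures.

0.1930

⟨V⟩ = ∫ V(x)·|ψ|² dx.
Gaussian moments: ∫x^(2j)·e^(−2βx²) dx = (2j−1)!!/(4β)^j · √(π/(2β)), odd powers integrate to 0; here √(π/(2β)) = 0.96409.
⟨V⟩ = 0.19301.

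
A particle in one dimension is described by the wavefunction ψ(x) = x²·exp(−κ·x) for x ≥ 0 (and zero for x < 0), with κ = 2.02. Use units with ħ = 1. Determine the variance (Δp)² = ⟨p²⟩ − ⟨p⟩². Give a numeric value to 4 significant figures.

Compute ⟨p⟩ and ⟨p²⟩ separately; (Δp)² = ⟨p²⟩ − ⟨p⟩².
Differentiate x²·exp(−κ·x) with the product rule; every integrand then reduces to terms xʲ·e^(−2κx) on [0, ∞), with ∫₀^∞ xʲ·e^(−2κx) dx = j!/(2κ)^(j+1).
Normalization: ∫|ψ|² dx = 0.022300.
⟨p⟩ = 0.0000 and ⟨p²⟩ = 1.3601.
(Δp)² = 1.3601 − (0.0000)² = 1.3601.

1.360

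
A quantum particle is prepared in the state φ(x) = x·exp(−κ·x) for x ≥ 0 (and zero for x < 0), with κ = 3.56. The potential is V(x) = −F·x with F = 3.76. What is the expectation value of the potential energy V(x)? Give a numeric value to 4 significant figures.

⟨V⟩ = ∫ V(x)·|φ|² dx / ∫|φ|² dx.
Every integrand reduces to terms xʲ·e^(−2κx) on [0, ∞); use ∫₀^∞ xʲ·e^(−2κx) dx = j!/(2κ)^(j+1).
State is unnormalized: ∫|φ|² dx = 0.0055410, and ∫φ*·V(x)·φ dx = -0.0087785, so ⟨V⟩ = -0.0087785 / 0.0055410.
⟨V⟩ = -1.5843.

-1.584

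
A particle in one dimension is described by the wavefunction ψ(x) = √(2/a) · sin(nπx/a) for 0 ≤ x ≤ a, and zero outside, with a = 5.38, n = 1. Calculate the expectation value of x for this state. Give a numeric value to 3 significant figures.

⟨x⟩ = ∫ x·|ψ|² dx (integrals over the domain).
With sin²θ = (1 − cos2θ)/2 on 0 ≤ x ≤ a: ∫sin²(nπx/a) dx = a/2, ∫x·sin²(nπx/a) dx = a²/4, ∫x²·sin²(nπx/a) dx = a³·(1/6 − 1/(4n²π²)); higher powers xᵏ the same way, integrating xᵏ·cos(2nπx/a) by parts.
⟨x⟩ = 2.6900.

2.69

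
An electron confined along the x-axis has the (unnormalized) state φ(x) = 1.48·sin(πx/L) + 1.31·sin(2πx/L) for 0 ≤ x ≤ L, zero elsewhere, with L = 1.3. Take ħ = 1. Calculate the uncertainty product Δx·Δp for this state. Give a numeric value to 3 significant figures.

0.631

Δx = √(⟨x²⟩−⟨x⟩²), Δp = √(⟨p²⟩−⟨p⟩²).
On 0 ≤ x ≤ L (j ≠ l): ∫sin²(jπx/L) dx = L/2, ∫sin(jπx/L)·sin(lπx/L) dx = 0; diagonal moments ∫x·sin²(jπx/L) dx = L²/4, ∫x²·sin²(jπx/L) dx = L³·(1/6 − 1/(4j²π²)); cross terms ∫x·sin(jπx/L)·sin(lπx/L) dx = 0 for j + l even and −4jlL²/(π²(j² − l²)²) for j + l odd, ∫x²·sin(jπx/L)·sin(lπx/L) dx = (−1)^(j+l)·4jlL³/(π²(j² − l²)²); higher powers the same way via product-to-sum and parts. d²/dx² sin(jπx/L) = −(jπ/L)²·sin(jπx/L); on 0 ≤ x ≤ L, ∫sin²(jπx/L) dx = L/2 and ∫sin(jπx/L)·sin(lπx/L) dx = 0 for j ≠ l, so only diagonal terms survive in ∫|φ|² and ∫φ·φ″; ∫φ·φ′ dx = [φ²/2] between the walls = 0.
Normalization: ∫|φ|² dx = 2.5392.
⟨x⟩ = 0.41757, ⟨x²⟩ = 0.20376 ⇒ Δx = 0.17147.
⟨p⟩ = 0.0000, ⟨p²⟩ = 13.536 ⇒ Δp = 3.6792.
Δx·Δp = 0.63085.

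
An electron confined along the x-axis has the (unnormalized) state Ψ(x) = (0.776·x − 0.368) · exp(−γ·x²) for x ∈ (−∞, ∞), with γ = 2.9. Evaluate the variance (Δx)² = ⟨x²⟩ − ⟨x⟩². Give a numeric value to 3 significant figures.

0.0649

Compute ⟨x⟩ and ⟨x²⟩ separately, then (Δx)² = ⟨x²⟩ − ⟨x⟩².
Expand each integrand as polynomial × e^(−2γx²) and use ∫x^(2j)·e^(−2γx²) dx = (2j−1)!!/(4γ)^j · √(π/(2γ)), odd powers → 0; here √(π/(2γ)) = 0.73597.
Normalization: ∫|Ψ|² dx = 0.13787.
⟨x⟩ = -0.26282 and ⟨x²⟩ = 0.13398.
(Δx)² = 0.13398 − (-0.26282)² = 0.064909.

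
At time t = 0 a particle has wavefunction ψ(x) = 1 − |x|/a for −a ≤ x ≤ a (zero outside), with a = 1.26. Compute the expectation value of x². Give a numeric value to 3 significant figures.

⟨x²⟩ = ∫ x²·|ψ|² dx / ∫|ψ|² dx (integrals over the domain).
ψ is even, so ∫ over [−a, a] = 2∫₀ᵃ with ψ = 1 − x/a there: ∫₀ᵃ (1 − x/a)² dx = a/3, ∫₀ᵃ x²(1 − x/a)² dx = a³/30, ∫₀ᵃ x⁴(1 − x/a)² dx = a⁵/105.
State is unnormalized: ∫|ψ|² dx = 0.84000, and ∫ψ*·x²·ψ dx = 0.13336, so ⟨x²⟩ = 0.13336 / 0.84000.
⟨x²⟩ = 0.15876.

0.159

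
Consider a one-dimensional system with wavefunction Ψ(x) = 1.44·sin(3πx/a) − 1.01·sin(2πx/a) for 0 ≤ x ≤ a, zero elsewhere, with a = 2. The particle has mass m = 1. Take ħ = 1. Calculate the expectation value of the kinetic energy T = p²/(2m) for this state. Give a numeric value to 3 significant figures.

T = −(ħ²/2m) d²/dx², so ⟨T⟩ = −(ħ²/2m) ∫ Ψ*·Ψ'' dx / ∫|Ψ|² dx; with m = 1.
d²/dx² sin(jπx/a) = −(jπ/a)²·sin(jπx/a); on 0 ≤ x ≤ a, ∫sin²(jπx/a) dx = a/2 and ∫sin(jπx/a)·sin(lπx/a) dx = 0 for j ≠ l, so only diagonal terms survive in ∫|Ψ|² and ∫Ψ·Ψ″; ∫Ψ·Ψ′ dx = [Ψ²/2] between the walls = 0.
State is unnormalized: ∫|Ψ|² dx = 3.0937, and ∫Ψ*·(−ħ²/2m · Ψ'') dx = 28.058, so ⟨T⟩ = 28.058 / 3.0937.
⟨T⟩ = 9.0693.

9.07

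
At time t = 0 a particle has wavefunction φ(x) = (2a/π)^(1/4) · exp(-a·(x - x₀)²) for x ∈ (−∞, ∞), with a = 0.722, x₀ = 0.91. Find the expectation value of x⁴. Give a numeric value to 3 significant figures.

⟨x⁴⟩ = ∫ x⁴·|φ|² dx (integrals over the domain).
Gaussian moments (u = x − x₀): ∫u^(2j)·e^(−2au²) du = (2j−1)!!/(4a)^j · √(π/(2a)), odd powers integrate to 0; here √(π/(2a)) = 1.4750.
⟨x⁴⟩ = 2.7659.

2.77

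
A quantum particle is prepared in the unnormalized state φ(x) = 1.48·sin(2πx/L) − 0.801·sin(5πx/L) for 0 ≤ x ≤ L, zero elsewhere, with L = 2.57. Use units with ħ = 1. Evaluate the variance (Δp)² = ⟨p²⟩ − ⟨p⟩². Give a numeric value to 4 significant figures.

13.09

Compute ⟨p⟩ and ⟨p²⟩ separately; (Δp)² = ⟨p²⟩ − ⟨p⟩².
d²/dx² sin(jπx/L) = −(jπ/L)²·sin(jπx/L); on 0 ≤ x ≤ L, ∫sin²(jπx/L) dx = L/2 and ∫sin(jπx/L)·sin(lπx/L) dx = 0 for j ≠ l, so only diagonal terms survive in ∫|φ|² and ∫φ·φ″; ∫φ·φ′ dx = [φ²/2] between the walls = 0.
Normalization: ∫|φ|² dx = 3.6391.
⟨p⟩ = 0.0000 and ⟨p²⟩ = 13.086.
(Δp)² = 13.086 − (0.0000)² = 13.086.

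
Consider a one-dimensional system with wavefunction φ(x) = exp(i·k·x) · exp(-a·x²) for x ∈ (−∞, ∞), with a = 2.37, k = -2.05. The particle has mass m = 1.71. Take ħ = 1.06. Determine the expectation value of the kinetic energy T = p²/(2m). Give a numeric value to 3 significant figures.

2.16

T = −(ħ²/2m) d²/dx², so ⟨T⟩ = −(ħ²/2m) ∫ φ*·φ'' dx / ∫|φ|² dx; with m = 1.71.
Gaussian moments: ∫x^(2j)·e^(−2ax²) dx = (2j−1)!!/(4a)^j · √(π/(2a)), odd powers integrate to 0; here √(π/(2a)) = 0.81412. Derivatives: φ′ = (ik − 2ax)·φ, φ″ = ((ik − 2ax)² − 2a)·φ; the odd-in-x pieces drop out.
State is unnormalized: ∫|φ|² dx = 0.81412, and ∫φ*·(−ħ²/2m · φ'') dx = 1.7579, so ⟨T⟩ = 1.7579 / 0.81412.
⟨T⟩ = 2.1593.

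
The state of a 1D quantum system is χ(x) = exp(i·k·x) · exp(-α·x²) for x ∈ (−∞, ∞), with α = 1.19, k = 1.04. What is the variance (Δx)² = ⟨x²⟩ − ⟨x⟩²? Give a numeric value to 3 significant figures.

Compute ⟨x⟩ and ⟨x²⟩ separately, then (Δx)² = ⟨x²⟩ − ⟨x⟩².
Gaussian moments: ∫x^(2j)·e^(−2αx²) dx = (2j−1)!!/(4α)^j · √(π/(2α)), odd powers integrate to 0; here √(π/(2α)) = 1.1489.
Normalization: ∫|χ|² dx = 1.1489.
⟨x⟩ = 0.0000 and ⟨x²⟩ = 0.21008.
(Δx)² = 0.21008 − (0.0000)² = 0.21008.

0.210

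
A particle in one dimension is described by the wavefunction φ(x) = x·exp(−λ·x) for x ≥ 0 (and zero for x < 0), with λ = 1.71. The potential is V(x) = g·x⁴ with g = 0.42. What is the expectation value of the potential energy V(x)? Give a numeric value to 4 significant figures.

⟨V⟩ = ∫ V(x)·|φ|² dx / ∫|φ|² dx.
Every integrand reduces to terms xʲ·e^(−2λx) on [0, ∞); use ∫₀^∞ xʲ·e^(−2λx) dx = j!/(2λ)^(j+1).
State is unnormalized: ∫|φ|² dx = 0.049998, and ∫φ*·V(x)·φ dx = 0.055258, so ⟨V⟩ = 0.055258 / 0.049998.
⟨V⟩ = 1.1052.

1.105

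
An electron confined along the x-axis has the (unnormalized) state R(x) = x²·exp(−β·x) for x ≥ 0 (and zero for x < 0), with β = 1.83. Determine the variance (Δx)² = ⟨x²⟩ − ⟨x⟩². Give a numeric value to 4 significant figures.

0.3733

Compute ⟨x⟩ and ⟨x²⟩ separately, then (Δx)² = ⟨x²⟩ − ⟨x⟩².
Every integrand reduces to terms xʲ·e^(−2βx) on [0, ∞); use ∫₀^∞ xʲ·e^(−2βx) dx = j!/(2β)^(j+1).
Normalization: ∫|R|² dx = 0.036543.
⟨x⟩ = 1.3661 and ⟨x²⟩ = 2.2395.
(Δx)² = 2.2395 − (1.3661)² = 0.37326.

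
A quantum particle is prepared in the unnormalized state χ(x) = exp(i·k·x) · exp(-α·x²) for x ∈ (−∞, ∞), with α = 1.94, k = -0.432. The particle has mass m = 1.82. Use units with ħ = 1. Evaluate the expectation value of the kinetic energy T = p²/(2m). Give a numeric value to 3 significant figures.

T = −(ħ²/2m) d²/dx², so ⟨T⟩ = −(ħ²/2m) ∫ χ*·χ'' dx / ∫|χ|² dx; with m = 1.82.
Gaussian moments: ∫x^(2j)·e^(−2αx²) dx = (2j−1)!!/(4α)^j · √(π/(2α)), odd powers integrate to 0; here √(π/(2α)) = 0.89983. Derivatives: χ′ = (ik − 2αx)·χ, χ″ = ((ik − 2αx)² − 2α)·χ; the odd-in-x pieces drop out.
State is unnormalized: ∫|χ|² dx = 0.89983, and ∫χ*·(−ħ²/2m · χ'') dx = 0.52571, so ⟨T⟩ = 0.52571 / 0.89983.
⟨T⟩ = 0.58424.

0.584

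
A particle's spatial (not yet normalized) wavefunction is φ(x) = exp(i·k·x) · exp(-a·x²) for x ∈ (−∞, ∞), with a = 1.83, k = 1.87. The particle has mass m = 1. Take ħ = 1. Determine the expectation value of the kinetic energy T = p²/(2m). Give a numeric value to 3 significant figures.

2.66

T = −(ħ²/2m) d²/dx², so ⟨T⟩ = −(ħ²/2m) ∫ φ*·φ'' dx / ∫|φ|² dx; with m = 1.
Gaussian moments: ∫x^(2j)·e^(−2ax²) dx = (2j−1)!!/(4a)^j · √(π/(2a)), odd powers integrate to 0; here √(π/(2a)) = 0.92648. Derivatives: φ′ = (ik − 2ax)·φ, φ″ = ((ik − 2ax)² − 2a)·φ; the odd-in-x pieces drop out.
State is unnormalized: ∫|φ|² dx = 0.92648, and ∫φ*·(−ħ²/2m · φ'') dx = 2.4676, so ⟨T⟩ = 2.4676 / 0.92648.
⟨T⟩ = 2.6635.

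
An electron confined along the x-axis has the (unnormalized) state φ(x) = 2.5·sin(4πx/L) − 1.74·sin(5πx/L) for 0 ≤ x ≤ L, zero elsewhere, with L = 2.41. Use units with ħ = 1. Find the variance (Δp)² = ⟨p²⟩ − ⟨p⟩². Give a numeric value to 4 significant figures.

32.18

Compute ⟨p⟩ and ⟨p²⟩ separately; (Δp)² = ⟨p²⟩ − ⟨p⟩².
d²/dx² sin(jπx/L) = −(jπ/L)²·sin(jπx/L); on 0 ≤ x ≤ L, ∫sin²(jπx/L) dx = L/2 and ∫sin(jπx/L)·sin(lπx/L) dx = 0 for j ≠ l, so only diagonal terms survive in ∫|φ|² and ∫φ·φ″; ∫φ·φ′ dx = [φ²/2] between the walls = 0.
Normalization: ∫|φ|² dx = 11.180.
⟨p⟩ = 0.0000 and ⟨p²⟩ = 32.179.
(Δp)² = 32.179 − (0.0000)² = 32.179.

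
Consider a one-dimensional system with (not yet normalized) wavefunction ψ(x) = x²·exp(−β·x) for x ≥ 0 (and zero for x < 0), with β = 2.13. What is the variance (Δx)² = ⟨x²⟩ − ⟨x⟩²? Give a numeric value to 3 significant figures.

Compute ⟨x⟩ and ⟨x²⟩ separately, then (Δx)² = ⟨x²⟩ − ⟨x⟩².
Every integrand reduces to terms xʲ·e^(−2βx) on [0, ∞); use ∫₀^∞ xʲ·e^(−2βx) dx = j!/(2β)^(j+1).
Normalization: ∫|ψ|² dx = 0.017107.
⟨x⟩ = 1.1737 and ⟨x²⟩ = 1.6531.
(Δx)² = 1.6531 − (1.1737)² = 0.27552.

0.276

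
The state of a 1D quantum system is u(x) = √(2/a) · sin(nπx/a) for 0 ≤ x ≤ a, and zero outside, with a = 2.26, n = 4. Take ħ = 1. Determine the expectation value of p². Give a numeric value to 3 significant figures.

30.9

p² u = −ħ² d²u/dx²; ⟨p²⟩ = −ħ² ∫ u*·u'' dx.
d/dx sin(nπx/a) = (nπ/a)·cos(nπx/a) and d²/dx² sin(nπx/a) = −(nπ/a)²·sin(nπx/a); on 0 ≤ x ≤ a, ∫sin²(nπx/a) dx = a/2 and ∫sin(nπx/a)·cos(nπx/a) dx = 0.
⟨p²⟩ = 30.917.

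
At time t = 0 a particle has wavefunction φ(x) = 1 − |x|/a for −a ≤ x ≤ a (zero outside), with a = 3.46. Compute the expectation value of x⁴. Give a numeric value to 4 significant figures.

4.095

⟨x⁴⟩ = ∫ x⁴·|φ|² dx / ∫|φ|² dx (integrals over the domain).
φ is even, so ∫ over [−a, a] = 2∫₀ᵃ with φ = 1 − x/a there: ∫₀ᵃ (1 − x/a)² dx = a/3, ∫₀ᵃ x²(1 − x/a)² dx = a³/30, ∫₀ᵃ x⁴(1 − x/a)² dx = a⁵/105.
State is unnormalized: ∫|φ|² dx = 2.3067, and ∫φ*·x⁴·φ dx = 9.4454, so ⟨x⁴⟩ = 9.4454 / 2.3067.
⟨x⁴⟩ = 4.0948.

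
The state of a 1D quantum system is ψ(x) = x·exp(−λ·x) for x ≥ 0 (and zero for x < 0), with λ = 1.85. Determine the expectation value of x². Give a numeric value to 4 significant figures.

0.8766

⟨x²⟩ = ∫ x²·|ψ|² dx / ∫|ψ|² dx (integrals over the domain).
Every integrand reduces to terms xʲ·e^(−2λx) on [0, ∞); use ∫₀^∞ xʲ·e^(−2λx) dx = j!/(2λ)^(j+1).
State is unnormalized: ∫|ψ|² dx = 0.039484, and ∫ψ*·x²·ψ dx = 0.034610, so ⟨x²⟩ = 0.034610 / 0.039484.
⟨x²⟩ = 0.87655.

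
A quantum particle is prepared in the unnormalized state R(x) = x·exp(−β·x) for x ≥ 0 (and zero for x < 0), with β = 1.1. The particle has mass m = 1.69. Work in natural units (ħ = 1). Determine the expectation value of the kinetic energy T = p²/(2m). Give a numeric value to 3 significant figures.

0.358

T = −(ħ²/2m) d²/dx², so ⟨T⟩ = −(ħ²/2m) ∫ R*·R'' dx / ∫|R|² dx; with m = 1.69.
Differentiate x·exp(−β·x) with the product rule; every integrand then reduces to terms xʲ·e^(−2βx) on [0, ∞), with ∫₀^∞ xʲ·e^(−2βx) dx = j!/(2β)^(j+1).
State is unnormalized: ∫|R|² dx = 0.18783, and ∫R*·(−ħ²/2m · R'') dx = 0.067240, so ⟨T⟩ = 0.067240 / 0.18783.
⟨T⟩ = 0.35799.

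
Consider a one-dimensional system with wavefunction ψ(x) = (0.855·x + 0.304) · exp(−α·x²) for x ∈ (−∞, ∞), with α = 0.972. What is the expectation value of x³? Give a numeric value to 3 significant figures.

0.368

⟨x³⟩ = ∫ x³·|ψ|² dx / ∫|ψ|² dx (integrals over the domain).
Expand each integrand as polynomial × e^(−2αx²) and use ∫x^(2j)·e^(−2αx²) dx = (2j−1)!!/(4α)^j · √(π/(2α)), odd powers → 0; here √(π/(2α)) = 1.2712.
State is unnormalized: ∫|ψ|² dx = 0.35650, and ∫ψ*·x³·ψ dx = 0.13115, so ⟨x³⟩ = 0.13115 / 0.35650.
⟨x³⟩ = 0.36788.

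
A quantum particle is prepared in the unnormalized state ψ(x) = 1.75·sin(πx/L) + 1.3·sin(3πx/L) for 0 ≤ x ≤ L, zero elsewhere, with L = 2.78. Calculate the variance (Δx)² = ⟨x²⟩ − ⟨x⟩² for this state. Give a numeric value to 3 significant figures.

0.657

Compute ⟨x⟩ and ⟨x²⟩ separately, then (Δx)² = ⟨x²⟩ − ⟨x⟩².
On 0 ≤ x ≤ L (j ≠ l): ∫sin²(jπx/L) dx = L/2, ∫sin(jπx/L)·sin(lπx/L) dx = 0; diagonal moments ∫x·sin²(jπx/L) dx = L²/4, ∫x²·sin²(jπx/L) dx = L³·(1/6 − 1/(4j²π²)); cross terms ∫x·sin(jπx/L)·sin(lπx/L) dx = 0 for j + l even and −4jlL²/(π²(j² − l²)²) for j + l odd, ∫x²·sin(jπx/L)·sin(lπx/L) dx = (−1)^(j+l)·4jlL³/(π²(j² − l²)²); higher powers the same way via product-to-sum and parts.
Normalization: ∫|ψ|² dx = 6.6060.
⟨x⟩ = 1.3900 and ⟨x²⟩ = 2.5895.
(Δx)² = 2.5895 − (1.3900)² = 0.65740.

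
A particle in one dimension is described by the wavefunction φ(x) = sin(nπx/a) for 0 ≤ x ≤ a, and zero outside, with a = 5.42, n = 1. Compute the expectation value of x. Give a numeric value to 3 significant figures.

⟨x⟩ = ∫ x·|φ|² dx / ∫|φ|² dx (integrals over the domain).
With sin²θ = (1 − cos2θ)/2 on 0 ≤ x ≤ a: ∫sin²(nπx/a) dx = a/2, ∫x·sin²(nπx/a) dx = a²/4, ∫x²·sin²(nπx/a) dx = a³·(1/6 − 1/(4n²π²)); higher powers xᵏ the same way, integrating xᵏ·cos(2nπx/a) by parts.
State is unnormalized: ∫|φ|² dx = 2.7100, and ∫φ*·x·φ dx = 7.3441, so ⟨x⟩ = 7.3441 / 2.7100.
⟨x⟩ = 2.7100.

2.71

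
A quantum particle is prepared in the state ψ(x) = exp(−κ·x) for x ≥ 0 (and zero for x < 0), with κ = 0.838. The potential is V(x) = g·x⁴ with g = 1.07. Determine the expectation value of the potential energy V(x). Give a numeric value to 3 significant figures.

⟨V⟩ = ∫ V(x)·|ψ|² dx / ∫|ψ|² dx.
Every integrand reduces to terms xʲ·e^(−2κx) on [0, ∞); use ∫₀^∞ xʲ·e^(−2κx) dx = j!/(2κ)^(j+1).
State is unnormalized: ∫|ψ|² dx = 0.59666, and ∫ψ*·V(x)·ψ dx = 1.9419, so ⟨V⟩ = 1.9419 / 0.59666.
⟨V⟩ = 3.2546.

3.25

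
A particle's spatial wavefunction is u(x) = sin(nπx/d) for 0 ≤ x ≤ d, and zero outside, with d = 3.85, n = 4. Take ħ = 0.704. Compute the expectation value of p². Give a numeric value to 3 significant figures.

5.28

p² u = −ħ² d²u/dx²; ⟨p²⟩ = −ħ² ∫ u*·u'' dx / ∫|u|² dx.
d/dx sin(nπx/d) = (nπ/d)·cos(nπx/d) and d²/dx² sin(nπx/d) = −(nπ/d)²·sin(nπx/d); on 0 ≤ x ≤ d, ∫sin²(nπx/d) dx = d/2 and ∫sin(nπx/d)·cos(nπx/d) dx = 0.
State is unnormalized: ∫|u|² dx = 1.9250, and ∫u*·(−ħ² u'') dx = 10.164, so ⟨p²⟩ = 10.164 / 1.9250.
⟨p²⟩ = 5.2801.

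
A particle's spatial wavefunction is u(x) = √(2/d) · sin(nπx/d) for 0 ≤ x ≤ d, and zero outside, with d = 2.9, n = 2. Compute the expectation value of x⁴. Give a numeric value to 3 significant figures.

⟨x⁴⟩ = ∫ x⁴·|u|² dx (integrals over the domain).
With sin²θ = (1 − cos2θ)/2 on 0 ≤ x ≤ d: ∫sin²(nπx/d) dx = d/2, ∫x·sin²(nπx/d) dx = d²/4, ∫x²·sin²(nπx/d) dx = d³·(1/6 − 1/(4n²π²)); higher powers xᵏ the same way, integrating xᵏ·cos(2nπx/d) by parts.
⟨x⁴⟩ = 12.422.

12.4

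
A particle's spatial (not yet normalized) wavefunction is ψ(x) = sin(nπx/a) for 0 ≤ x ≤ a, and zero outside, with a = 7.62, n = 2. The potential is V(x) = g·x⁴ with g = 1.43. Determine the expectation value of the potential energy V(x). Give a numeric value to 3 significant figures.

847.

⟨V⟩ = ∫ V(x)·|ψ|² dx / ∫|ψ|² dx.
With sin²θ = (1 − cos2θ)/2 on 0 ≤ x ≤ a: ∫sin²(nπx/a) dx = a/2, ∫x·sin²(nπx/a) dx = a²/4, ∫x²·sin²(nπx/a) dx = a³·(1/6 − 1/(4n²π²)); higher powers xᵏ the same way, integrating xᵏ·cos(2nπx/a) by parts.
State is unnormalized: ∫|ψ|² dx = 3.8100, and ∫ψ*·V(x)·ψ dx = 3226.2, so ⟨V⟩ = 3226.2 / 3.8100.
⟨V⟩ = 846.76.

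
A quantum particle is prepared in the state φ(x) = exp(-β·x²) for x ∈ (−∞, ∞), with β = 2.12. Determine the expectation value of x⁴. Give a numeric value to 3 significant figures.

⟨x⁴⟩ = ∫ x⁴·|φ|² dx / ∫|φ|² dx (integrals over the domain).
Gaussian moments: ∫x^(2j)·e^(−2βx²) dx = (2j−1)!!/(4β)^j · √(π/(2β)), odd powers integrate to 0; here √(π/(2β)) = 0.86078.
State is unnormalized: ∫|φ|² dx = 0.86078, and ∫φ*·x⁴·φ dx = 0.035911, so ⟨x⁴⟩ = 0.035911 / 0.86078.
⟨x⁴⟩ = 0.041719.

0.0417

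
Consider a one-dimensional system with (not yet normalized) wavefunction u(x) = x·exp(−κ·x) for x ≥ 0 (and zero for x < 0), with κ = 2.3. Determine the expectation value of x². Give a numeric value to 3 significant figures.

0.567

⟨x²⟩ = ∫ x²·|u|² dx / ∫|u|² dx (integrals over the domain).
Every integrand reduces to terms xʲ·e^(−2κx) on [0, ∞); use ∫₀^∞ xʲ·e^(−2κx) dx = j!/(2κ)^(j+1).
State is unnormalized: ∫|u|² dx = 0.020547, and ∫u*·x²·u dx = 0.011653, so ⟨x²⟩ = 0.011653 / 0.020547.
⟨x²⟩ = 0.56711.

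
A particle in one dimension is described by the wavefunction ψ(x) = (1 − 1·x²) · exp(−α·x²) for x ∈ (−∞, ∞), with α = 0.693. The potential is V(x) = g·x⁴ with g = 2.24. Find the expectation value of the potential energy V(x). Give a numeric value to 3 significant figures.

2.55

⟨V⟩ = ∫ V(x)·|ψ|² dx / ∫|ψ|² dx.
Expand each integrand as polynomial × e^(−2αx²) and use ∫x^(2j)·e^(−2αx²) dx = (2j−1)!!/(4α)^j · √(π/(2α)), odd powers → 0; here √(π/(2α)) = 1.5055.
State is unnormalized: ∫|ψ|² dx = 1.0071, and ∫ψ*·V(x)·ψ dx = 2.5641, so ⟨V⟩ = 2.5641 / 1.0071.
⟨V⟩ = 2.5461.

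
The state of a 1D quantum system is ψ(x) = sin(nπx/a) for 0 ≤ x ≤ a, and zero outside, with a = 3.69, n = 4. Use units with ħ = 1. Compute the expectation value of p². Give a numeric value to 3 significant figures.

11.6

p² ψ = −ħ² d²ψ/dx²; ⟨p²⟩ = −ħ² ∫ ψ*·ψ'' dx / ∫|ψ|² dx.
d/dx sin(nπx/a) = (nπ/a)·cos(nπx/a) and d²/dx² sin(nπx/a) = −(nπ/a)²·sin(nπx/a); on 0 ≤ x ≤ a, ∫sin²(nπx/a) dx = a/2 and ∫sin(nπx/a)·cos(nπx/a) dx = 0.
State is unnormalized: ∫|ψ|² dx = 1.8450, and ∫ψ*·(−ħ² ψ'') dx = 21.398, so ⟨p²⟩ = 21.398 / 1.8450.
⟨p²⟩ = 11.598.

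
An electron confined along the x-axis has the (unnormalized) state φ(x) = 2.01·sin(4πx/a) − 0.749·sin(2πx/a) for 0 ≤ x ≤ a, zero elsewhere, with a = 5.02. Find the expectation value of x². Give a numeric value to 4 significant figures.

⟨x²⟩ = ∫ x²·|φ|² dx / ∫|φ|² dx (integrals over the domain).
On 0 ≤ x ≤ a (j ≠ l): ∫sin²(jπx/a) dx = a/2, ∫sin(jπx/a)·sin(lπx/a) dx = 0; diagonal moments ∫x·sin²(jπx/a) dx = a²/4, ∫x²·sin²(jπx/a) dx = a³·(1/6 − 1/(4j²π²)); cross terms ∫x·sin(jπx/a)·sin(lπx/a) dx = 0 for j + l even and −4jla²/(π²(j² − l²)²) for j + l odd, ∫x²·sin(jπx/a)·sin(lπx/a) dx = (−1)^(j+l)·4jla³/(π²(j² − l²)²); higher powers the same way via product-to-sum and parts.
State is unnormalized: ∫|φ|² dx = 11.549, and ∫φ*·x²·φ dx = 87.176, so ⟨x²⟩ = 87.176 / 11.549.
⟨x²⟩ = 7.5485.

7.549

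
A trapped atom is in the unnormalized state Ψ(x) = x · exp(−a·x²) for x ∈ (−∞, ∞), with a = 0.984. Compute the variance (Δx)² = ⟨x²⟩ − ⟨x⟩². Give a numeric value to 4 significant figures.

Compute ⟨x⟩ and ⟨x²⟩ separately, then (Δx)² = ⟨x²⟩ − ⟨x⟩².
Expand each integrand as polynomial × e^(−2ax²) and use ∫x^(2j)·e^(−2ax²) dx = (2j−1)!!/(4a)^j · √(π/(2a)), odd powers → 0; here √(π/(2a)) = 1.2635.
Normalization: ∫|Ψ|² dx = 0.32100.
⟨x⟩ = 0.0000 and ⟨x²⟩ = 0.76220.
(Δx)² = 0.76220 − (0.0000)² = 0.76220.

0.7622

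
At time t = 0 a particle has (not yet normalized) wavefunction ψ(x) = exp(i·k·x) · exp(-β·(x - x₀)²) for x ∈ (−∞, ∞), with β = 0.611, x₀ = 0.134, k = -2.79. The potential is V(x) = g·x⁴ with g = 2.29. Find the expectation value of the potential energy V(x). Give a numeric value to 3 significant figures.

⟨V⟩ = ∫ V(x)·|ψ|² dx / ∫|ψ|² dx.
Gaussian moments (u = x − x₀): ∫u^(2j)·e^(−2βu²) du = (2j−1)!!/(4β)^j · √(π/(2β)), odd powers integrate to 0; here √(π/(2β)) = 1.6034.
State is unnormalized: ∫|ψ|² dx = 1.6034, and ∫ψ*·V(x)·ψ dx = 2.0072, so ⟨V⟩ = 2.0072 / 1.6034.
⟨V⟩ = 1.2518.

1.25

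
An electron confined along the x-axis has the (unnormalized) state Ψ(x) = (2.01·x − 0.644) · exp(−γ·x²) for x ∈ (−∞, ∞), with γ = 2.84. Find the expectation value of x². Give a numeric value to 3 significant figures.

0.169

⟨x²⟩ = ∫ x²·|Ψ|² dx / ∫|Ψ|² dx (integrals over the domain).
Expand each integrand as polynomial × e^(−2γx²) and use ∫x^(2j)·e^(−2γx²) dx = (2j−1)!!/(4γ)^j · √(π/(2γ)), odd powers → 0; here √(π/(2γ)) = 0.74371.
State is unnormalized: ∫|Ψ|² dx = 0.57293, and ∫Ψ*·x²·Ψ dx = 0.097000, so ⟨x²⟩ = 0.097000 / 0.57293.
⟨x²⟩ = 0.16930.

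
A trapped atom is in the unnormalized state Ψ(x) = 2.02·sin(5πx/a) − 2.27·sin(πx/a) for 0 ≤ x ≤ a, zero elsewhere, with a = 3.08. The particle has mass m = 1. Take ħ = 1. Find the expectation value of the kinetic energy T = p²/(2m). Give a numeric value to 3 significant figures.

6.04

T = −(ħ²/2m) d²/dx², so ⟨T⟩ = −(ħ²/2m) ∫ Ψ*·Ψ'' dx / ∫|Ψ|² dx; with m = 1.
d²/dx² sin(jπx/a) = −(jπ/a)²·sin(jπx/a); on 0 ≤ x ≤ a, ∫sin²(jπx/a) dx = a/2 and ∫sin(jπx/a)·sin(lπx/a) dx = 0 for j ≠ l, so only diagonal terms survive in ∫|Ψ|² and ∫Ψ·Ψ″; ∫Ψ·Ψ′ dx = [Ψ²/2] between the walls = 0.
State is unnormalized: ∫|Ψ|² dx = 14.219, and ∫Ψ*·(−ħ²/2m · Ψ'') dx = 85.849, so ⟨T⟩ = 85.849 / 14.219.
⟨T⟩ = 6.0375.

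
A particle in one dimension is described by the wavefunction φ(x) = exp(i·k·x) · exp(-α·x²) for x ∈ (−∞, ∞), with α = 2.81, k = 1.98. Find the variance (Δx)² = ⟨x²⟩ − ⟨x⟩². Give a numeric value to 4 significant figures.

0.08897

Compute ⟨x⟩ and ⟨x²⟩ separately, then (Δx)² = ⟨x²⟩ − ⟨x⟩².
Gaussian moments: ∫x^(2j)·e^(−2αx²) dx = (2j−1)!!/(4α)^j · √(π/(2α)), odd powers integrate to 0; here √(π/(2α)) = 0.74766.
Normalization: ∫|φ|² dx = 0.74766.
⟨x⟩ = 0.0000 and ⟨x²⟩ = 0.088968.
(Δx)² = 0.088968 − (0.0000)² = 0.088968.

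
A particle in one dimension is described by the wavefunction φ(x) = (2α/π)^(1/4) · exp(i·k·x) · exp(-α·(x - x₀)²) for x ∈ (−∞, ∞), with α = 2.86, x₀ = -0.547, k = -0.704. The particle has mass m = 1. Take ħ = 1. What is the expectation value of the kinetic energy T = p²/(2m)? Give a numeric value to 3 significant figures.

1.68

T = −(ħ²/2m) d²/dx², so ⟨T⟩ = −(ħ²/2m) ∫ φ*·φ'' dx; with m = 1.
Gaussian moments (u = x − x₀): ∫u^(2j)·e^(−2αu²) du = (2j−1)!!/(4α)^j · √(π/(2α)), odd powers integrate to 0; here √(π/(2α)) = 0.74110. Derivatives: φ′ = (ik − 2αu)·φ, φ″ = ((ik − 2αu)² − 2α)·φ; the odd-in-u pieces drop out.
⟨T⟩ = 1.6778.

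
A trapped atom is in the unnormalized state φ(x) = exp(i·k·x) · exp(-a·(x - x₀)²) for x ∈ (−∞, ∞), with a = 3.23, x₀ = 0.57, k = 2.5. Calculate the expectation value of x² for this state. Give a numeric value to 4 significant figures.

⟨x²⟩ = ∫ x²·|φ|² dx / ∫|φ|² dx (integrals over the domain).
Gaussian moments (u = x − x₀): ∫u^(2j)·e^(−2au²) du = (2j−1)!!/(4a)^j · √(π/(2a)), odd powers integrate to 0; here √(π/(2a)) = 0.69736.
State is unnormalized: ∫|φ|² dx = 0.69736, and ∫φ*·x²·φ dx = 0.28055, so ⟨x²⟩ = 0.28055 / 0.69736.
⟨x²⟩ = 0.40230.

0.4023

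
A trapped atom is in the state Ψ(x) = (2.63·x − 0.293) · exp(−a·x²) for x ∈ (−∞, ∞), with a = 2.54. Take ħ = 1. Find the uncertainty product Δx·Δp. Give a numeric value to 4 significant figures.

1.285

Δx = √(⟨x²⟩−⟨x⟩²), Δp = √(⟨p²⟩−⟨p⟩²).
Expand each integrand as polynomial × e^(−2ax²) and use ∫x^(2j)·e^(−2ax²) dx = (2j−1)!!/(4a)^j · √(π/(2a)), odd powers → 0; here √(π/(2a)) = 0.78640. Differentiate with the product rule, d/dx e^(−ax²) = −2ax·e^(−ax²).
Normalization: ∫|Ψ|² dx = 0.60289.
⟨x⟩ = -0.19786, ⟨x²⟩ = 0.27323 ⇒ Δx = 0.48382.
⟨p⟩ = 0.0000, ⟨p²⟩ = 7.0511 ⇒ Δp = 2.6554.
Δx·Δp = 1.2847.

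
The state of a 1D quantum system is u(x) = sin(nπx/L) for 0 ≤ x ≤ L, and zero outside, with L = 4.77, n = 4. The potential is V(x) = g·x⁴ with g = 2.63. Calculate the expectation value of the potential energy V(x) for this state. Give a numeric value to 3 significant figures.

264.

⟨V⟩ = ∫ V(x)·|u|² dx / ∫|u|² dx.
With sin²θ = (1 − cos2θ)/2 on 0 ≤ x ≤ L: ∫sin²(nπx/L) dx = L/2, ∫x·sin²(nπx/L) dx = L²/4, ∫x²·sin²(nπx/L) dx = L³·(1/6 − 1/(4n²π²)); higher powers xᵏ the same way, integrating xᵏ·cos(2nπx/L) by parts.
State is unnormalized: ∫|u|² dx = 2.3850, and ∫u*·V(x)·u dx = 629.08, so ⟨V⟩ = 629.08 / 2.3850.
⟨V⟩ = 263.77.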